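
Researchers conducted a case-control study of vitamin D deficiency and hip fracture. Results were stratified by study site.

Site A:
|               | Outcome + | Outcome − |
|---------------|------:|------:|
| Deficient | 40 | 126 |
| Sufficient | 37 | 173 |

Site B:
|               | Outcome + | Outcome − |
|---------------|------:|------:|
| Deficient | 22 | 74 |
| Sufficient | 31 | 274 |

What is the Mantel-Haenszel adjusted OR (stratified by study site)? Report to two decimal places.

OR_MH = Σ(aᵢdᵢ/nᵢ) / Σ(bᵢcᵢ/nᵢ), where nᵢ is the stratum total.
Stratum 1 (Site A): n = 376; a·d/n = 40·173/376 = 18.4043; b·c/n = 126·37/376 = 12.3989
Stratum 2 (Site B): n = 401; a·d/n = 22·274/401 = 15.0324; b·c/n = 74·31/401 = 5.7207
OR_MH = (18.4043 + 15.0324) / (12.3989 + 5.7207) = 33.4367 / 18.1196 = 1.84533

1.85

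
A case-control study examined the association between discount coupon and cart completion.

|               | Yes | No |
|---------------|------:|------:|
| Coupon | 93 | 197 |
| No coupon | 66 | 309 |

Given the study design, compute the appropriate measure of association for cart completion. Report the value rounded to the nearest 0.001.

2.210

Cells: a = 93, b = 197, c = 66, d = 309.
This is a case-control study: participants were sampled on outcome status, so risks in the source population cannot be estimated directly — relative risk is not valid here. The odds ratio is the appropriate measure.
OR = (a·d)/(b·c) = (93 × 309) / (197 × 66) = 28737 / 13002 = 2.21020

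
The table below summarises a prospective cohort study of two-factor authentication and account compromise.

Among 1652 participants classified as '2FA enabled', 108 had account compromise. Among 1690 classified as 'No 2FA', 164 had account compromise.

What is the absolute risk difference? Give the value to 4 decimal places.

From the description: a = 108, b = 1544, c = 164, d = 1526.
Risk in exposed = 108/1652 = 0.065375; risk in unexposed = 164/1690 = 0.097041.
Risk difference = 0.065375 − 0.097041 = -0.031666

-0.0317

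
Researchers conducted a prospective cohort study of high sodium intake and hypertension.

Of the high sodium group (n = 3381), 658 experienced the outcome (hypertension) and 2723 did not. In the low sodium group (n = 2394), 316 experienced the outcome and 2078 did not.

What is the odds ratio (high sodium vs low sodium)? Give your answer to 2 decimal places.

1.59

From the description: a = 658, b = 2723, c = 316, d = 2078.
OR = (a·d)/(b·c) = (658 × 2078) / (2723 × 316) = 1367324 / 860468 = 1.58905
The odds of hypertension are about 1.59 times as high in the high sodium group.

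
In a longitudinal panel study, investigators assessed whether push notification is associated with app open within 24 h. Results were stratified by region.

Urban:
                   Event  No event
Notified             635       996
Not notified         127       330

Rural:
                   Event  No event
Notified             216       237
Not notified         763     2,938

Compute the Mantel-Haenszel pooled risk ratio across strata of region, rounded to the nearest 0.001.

1.817

RR_MH = Σ(aᵢ·n₀ᵢ/nᵢ) / Σ(cᵢ·n₁ᵢ/nᵢ), with n₁ᵢ = aᵢ+bᵢ (exposed), n₀ᵢ = cᵢ+dᵢ (unexposed), nᵢ = n₁ᵢ+n₀ᵢ.
Stratum 1 (Urban): n₁ = 1631, n₀ = 457, n = 2088; a·n₀/n = 635·457/2088 = 138.9823; c·n₁/n = 127·1631/2088 = 99.2035
Stratum 2 (Rural): n₁ = 453, n₀ = 3701, n = 4154; a·n₀/n = 216·3701/4154 = 192.4449; c·n₁/n = 763·453/4154 = 83.2063
RR_MH = (138.9823 + 192.4449) / (99.2035 + 83.2063) = 331.4272 / 182.4099 = 1.81694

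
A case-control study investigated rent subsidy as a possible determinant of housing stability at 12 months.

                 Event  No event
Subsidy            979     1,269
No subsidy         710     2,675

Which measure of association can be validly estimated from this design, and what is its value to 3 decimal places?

2.907

Cells: a = 979, b = 1269, c = 710, d = 2675.
This is a case-control study: participants were sampled on outcome status, so risks in the source population cannot be estimated directly — relative risk is not valid here. The odds ratio is the appropriate measure.
OR = (a·d)/(b·c) = (979 × 2675) / (1269 × 710) = 2618825 / 900990 = 2.90661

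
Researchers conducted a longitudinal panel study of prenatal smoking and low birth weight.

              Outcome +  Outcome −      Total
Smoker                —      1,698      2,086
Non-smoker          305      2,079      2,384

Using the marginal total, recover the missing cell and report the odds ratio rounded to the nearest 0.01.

1.56

The missing cell is in the exposed row: 2086 − 1698 = 388.
So a = 388, b = 1698, c = 305, d = 2079.
OR = (a·d)/(b·c) = (388 × 2079) / (1698 × 305) = 806652 / 517890 = 1.55757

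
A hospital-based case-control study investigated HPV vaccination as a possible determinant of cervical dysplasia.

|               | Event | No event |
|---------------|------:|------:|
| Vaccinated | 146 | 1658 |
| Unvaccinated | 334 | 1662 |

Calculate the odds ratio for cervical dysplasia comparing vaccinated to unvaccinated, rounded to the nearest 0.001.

Cells: a = 146, b = 1658, c = 334, d = 1662.
OR = (a·d)/(b·c) = (146 × 1662) / (1658 × 334) = 242652 / 553772 = 0.43818
Exposure is associated with lower odds of cervical dysplasia (OR = 0.44 < 1).

0.438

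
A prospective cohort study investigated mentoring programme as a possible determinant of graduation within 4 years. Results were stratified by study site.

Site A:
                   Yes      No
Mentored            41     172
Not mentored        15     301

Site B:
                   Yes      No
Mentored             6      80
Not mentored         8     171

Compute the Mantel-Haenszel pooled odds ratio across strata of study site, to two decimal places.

OR_MH = Σ(aᵢdᵢ/nᵢ) / Σ(bᵢcᵢ/nᵢ), where nᵢ is the stratum total.
Stratum 1 (Site A): n = 529; a·d/n = 41·301/529 = 23.3289; b·c/n = 172·15/529 = 4.8771
Stratum 2 (Site B): n = 265; a·d/n = 6·171/265 = 3.8717; b·c/n = 80·8/265 = 2.4151
OR_MH = (23.3289 + 3.8717) / (4.8771 + 2.4151) = 27.2006 / 7.2922 = 3.73009

3.73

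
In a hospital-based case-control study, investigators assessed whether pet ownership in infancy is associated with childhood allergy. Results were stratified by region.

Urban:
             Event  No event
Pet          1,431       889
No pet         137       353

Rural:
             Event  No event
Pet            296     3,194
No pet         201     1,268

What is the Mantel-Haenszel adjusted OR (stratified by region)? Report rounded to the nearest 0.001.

OR_MH = Σ(aᵢdᵢ/nᵢ) / Σ(bᵢcᵢ/nᵢ), where nᵢ is the stratum total.
Stratum 1 (Urban): n = 2810; a·d/n = 1431·353/2810 = 179.7662; b·c/n = 889·137/2810 = 43.3427
Stratum 2 (Rural): n = 4959; a·d/n = 296·1268/4959 = 75.6862; b·c/n = 3194·201/4959 = 129.4604
OR_MH = (179.7662 + 75.6862) / (43.3427 + 129.4604) = 255.4524 / 172.8031 = 1.47829

1.478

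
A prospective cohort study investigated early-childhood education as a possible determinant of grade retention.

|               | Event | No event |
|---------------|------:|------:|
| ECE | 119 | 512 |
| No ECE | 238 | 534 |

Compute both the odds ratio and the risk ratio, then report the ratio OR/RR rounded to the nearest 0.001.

0.852

Cells: a = 119, b = 512, c = 238, d = 534.
OR = (119·534)/(512·238) = 63546/121856 = 0.52148
Risk in exposed = 119/631 = 0.18859; risk in unexposed = 238/772 = 0.30829; RR = 0.61173
OR/RR = 0.52148 / 0.61173 = 0.85248
The outcome is not rare, so the OR lies further from 1 than the RR.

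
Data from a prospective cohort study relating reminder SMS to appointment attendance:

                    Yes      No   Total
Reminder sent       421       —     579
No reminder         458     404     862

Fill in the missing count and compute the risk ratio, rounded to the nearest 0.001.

The missing cell is in the exposed row: 579 − 421 = 158.
So a = 421, b = 158, c = 458, d = 404.
RR = [a/(a+b)] / [c/(c+d)] = (421/579) / (458/862) = 0.72712/0.53132 = 1.36850

1.369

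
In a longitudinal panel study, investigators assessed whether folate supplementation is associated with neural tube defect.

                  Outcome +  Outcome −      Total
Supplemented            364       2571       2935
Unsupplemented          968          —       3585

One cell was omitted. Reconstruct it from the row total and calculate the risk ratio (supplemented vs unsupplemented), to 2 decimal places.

0.46

The missing cell is in the unexposed row: 3585 − 968 = 2617.
So a = 364, b = 2571, c = 968, d = 2617.
RR = [a/(a+b)] / [c/(c+d)] = (364/2935) / (968/3585) = 0.12402/0.27001 = 0.45931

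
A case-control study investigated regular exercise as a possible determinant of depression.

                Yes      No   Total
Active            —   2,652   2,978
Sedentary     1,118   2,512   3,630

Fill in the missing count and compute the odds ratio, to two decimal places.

0.28

The missing cell is in the exposed row: 2978 − 2652 = 326.
So a = 326, b = 2652, c = 1118, d = 2512.
OR = (a·d)/(b·c) = (326 × 2512) / (2652 × 1118) = 818912 / 2964936 = 0.27620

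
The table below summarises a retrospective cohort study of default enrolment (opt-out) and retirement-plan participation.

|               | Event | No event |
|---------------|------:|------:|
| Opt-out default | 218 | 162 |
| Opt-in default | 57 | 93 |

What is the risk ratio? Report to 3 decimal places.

1.510

Cells: a = 218, b = 162, c = 57, d = 93.
Risk in exposed = 218/380 = 0.57368; risk in unexposed = 57/150 = 0.38000.
RR = 0.57368 / 0.38000 = 1.50970
The risk among the exposed is 1.51 times that among the unexposed.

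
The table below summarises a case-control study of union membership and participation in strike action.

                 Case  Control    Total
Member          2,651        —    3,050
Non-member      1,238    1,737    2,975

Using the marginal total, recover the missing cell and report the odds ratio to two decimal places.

9.32

The missing cell is in the exposed row: 3050 − 2651 = 399.
So a = 2651, b = 399, c = 1238, d = 1737.
OR = (a·d)/(b·c) = (2651 × 1737) / (399 × 1238) = 4604787 / 493962 = 9.32215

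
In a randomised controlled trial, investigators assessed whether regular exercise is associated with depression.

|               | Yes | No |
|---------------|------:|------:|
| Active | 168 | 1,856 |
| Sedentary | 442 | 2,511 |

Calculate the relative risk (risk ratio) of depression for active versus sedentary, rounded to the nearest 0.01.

0.55

Cells: a = 168, b = 1856, c = 442, d = 2511.
Risk in exposed = 168/2024 = 0.08300; risk in unexposed = 442/2953 = 0.14968.
RR = 0.08300 / 0.14968 = 0.55455
The risk is 45% lower among the exposed than among the unexposed.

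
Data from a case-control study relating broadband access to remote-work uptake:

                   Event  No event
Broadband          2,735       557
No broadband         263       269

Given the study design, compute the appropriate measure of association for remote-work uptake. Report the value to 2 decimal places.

Cells: a = 2735, b = 557, c = 263, d = 269.
This is a case-control study: participants were sampled on outcome status, so risks in the source population cannot be estimated directly — relative risk is not valid here. The odds ratio is the appropriate measure.
OR = (a·d)/(b·c) = (2735 × 269) / (557 × 263) = 735715 / 146491 = 5.02225

5.02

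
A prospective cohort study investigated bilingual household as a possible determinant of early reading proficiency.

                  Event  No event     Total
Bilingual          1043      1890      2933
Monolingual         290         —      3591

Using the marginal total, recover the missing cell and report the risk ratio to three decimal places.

The missing cell is in the unexposed row: 3591 − 290 = 3301.
So a = 1043, b = 1890, c = 290, d = 3301.
RR = [a/(a+b)] / [c/(c+d)] = (1043/2933) / (290/3591) = 0.35561/0.08076 = 4.40342

4.403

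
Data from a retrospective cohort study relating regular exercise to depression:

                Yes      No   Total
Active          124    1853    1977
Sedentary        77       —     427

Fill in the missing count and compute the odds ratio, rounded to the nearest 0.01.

The missing cell is in the unexposed row: 427 − 77 = 350.
So a = 124, b = 1853, c = 77, d = 350.
OR = (a·d)/(b·c) = (124 × 350) / (1853 × 77) = 43400 / 142681 = 0.30418

0.30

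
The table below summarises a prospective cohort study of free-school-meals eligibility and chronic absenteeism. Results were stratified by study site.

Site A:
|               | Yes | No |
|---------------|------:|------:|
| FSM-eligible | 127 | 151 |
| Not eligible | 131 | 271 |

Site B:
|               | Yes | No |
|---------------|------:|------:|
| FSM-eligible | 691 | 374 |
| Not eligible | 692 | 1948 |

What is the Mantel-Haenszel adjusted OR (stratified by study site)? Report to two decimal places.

4.18

OR_MH = Σ(aᵢdᵢ/nᵢ) / Σ(bᵢcᵢ/nᵢ), where nᵢ is the stratum total.
Stratum 1 (Site A): n = 680; a·d/n = 127·271/680 = 50.6132; b·c/n = 151·131/680 = 29.0897
Stratum 2 (Site B): n = 3705; a·d/n = 691·1948/3705 = 363.3112; b·c/n = 374·692/3705 = 69.8537
OR_MH = (50.6132 + 363.3112) / (29.0897 + 69.8537) = 413.9244 / 98.9434 = 4.18345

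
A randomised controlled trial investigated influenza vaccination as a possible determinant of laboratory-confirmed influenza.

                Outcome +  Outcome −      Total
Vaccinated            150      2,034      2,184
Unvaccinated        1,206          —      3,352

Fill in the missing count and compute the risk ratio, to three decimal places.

0.191

The missing cell is in the unexposed row: 3352 − 1206 = 2146.
So a = 150, b = 2034, c = 1206, d = 2146.
RR = [a/(a+b)] / [c/(c+d)] = (150/2184) / (1206/3352) = 0.06868/0.35979 = 0.19090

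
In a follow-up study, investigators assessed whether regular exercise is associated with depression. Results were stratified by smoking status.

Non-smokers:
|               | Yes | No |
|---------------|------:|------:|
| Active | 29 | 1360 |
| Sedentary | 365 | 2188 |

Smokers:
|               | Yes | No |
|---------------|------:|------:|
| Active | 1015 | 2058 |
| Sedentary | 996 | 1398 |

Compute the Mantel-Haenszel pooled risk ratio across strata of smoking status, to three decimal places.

RR_MH = Σ(aᵢ·n₀ᵢ/nᵢ) / Σ(cᵢ·n₁ᵢ/nᵢ), with n₁ᵢ = aᵢ+bᵢ (exposed), n₀ᵢ = cᵢ+dᵢ (unexposed), nᵢ = n₁ᵢ+n₀ᵢ.
Stratum 1 (Non-smokers): n₁ = 1389, n₀ = 2553, n = 3942; a·n₀/n = 29·2553/3942 = 18.7816; c·n₁/n = 365·1389/3942 = 128.6111
Stratum 2 (Smokers): n₁ = 3073, n₀ = 2394, n = 5467; a·n₀/n = 1015·2394/5467 = 444.4686; c·n₁/n = 996·3073/5467 = 559.8515
RR_MH = (18.7816 + 444.4686) / (128.6111 + 559.8515) = 463.2502 / 688.4626 = 0.67288

0.673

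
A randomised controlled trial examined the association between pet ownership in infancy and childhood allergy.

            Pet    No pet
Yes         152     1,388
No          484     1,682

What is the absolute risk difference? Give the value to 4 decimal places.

Reading the table with exposure as columns: a = 152 (Pet, case), b = 484 (Pet, non-case), c = 1388 (No pet, case), d = 1682.
Risk in exposed = 152/636 = 0.238994; risk in unexposed = 1388/3070 = 0.452117.
Risk difference = 0.238994 − 0.452117 = -0.213124

-0.2131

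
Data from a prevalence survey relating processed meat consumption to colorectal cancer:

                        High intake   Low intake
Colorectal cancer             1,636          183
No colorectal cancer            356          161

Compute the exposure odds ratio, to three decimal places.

Reading the table with exposure as columns: a = 1636 (High intake, case), b = 356 (High intake, non-case), c = 183 (Low intake, case), d = 161.
OR = (a·d)/(b·c) = (1636 × 161) / (356 × 183) = 263396 / 65148 = 4.04304
The odds of colorectal cancer are about 4.04 times as high in the high intake group.

4.043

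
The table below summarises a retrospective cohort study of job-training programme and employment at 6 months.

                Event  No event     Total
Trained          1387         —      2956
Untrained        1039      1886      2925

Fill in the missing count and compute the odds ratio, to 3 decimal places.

1.605

The missing cell is in the exposed row: 2956 − 1387 = 1569.
So a = 1387, b = 1569, c = 1039, d = 1886.
OR = (a·d)/(b·c) = (1387 × 1886) / (1569 × 1039) = 2615882 / 1630191 = 1.60465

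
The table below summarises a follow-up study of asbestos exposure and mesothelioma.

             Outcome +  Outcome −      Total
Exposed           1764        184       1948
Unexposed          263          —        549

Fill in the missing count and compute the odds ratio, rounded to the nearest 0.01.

The missing cell is in the unexposed row: 549 − 263 = 286.
So a = 1764, b = 184, c = 263, d = 286.
OR = (a·d)/(b·c) = (1764 × 286) / (184 × 263) = 504504 / 48392 = 10.42536

10.43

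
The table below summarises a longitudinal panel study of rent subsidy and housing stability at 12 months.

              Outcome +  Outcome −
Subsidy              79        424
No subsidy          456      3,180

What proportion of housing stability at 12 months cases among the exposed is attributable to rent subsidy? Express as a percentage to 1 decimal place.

Cells: a = 79, b = 424, c = 456, d = 3180.
Risk in exposed = 79/503 = 0.15706; risk in unexposed = 456/3636 = 0.12541.
RR = 0.15706/0.12541 = 1.25233
AR% = (RR − 1)/RR × 100 = (1.25233 − 1)/1.25233 × 100 = 20.1487%

20.1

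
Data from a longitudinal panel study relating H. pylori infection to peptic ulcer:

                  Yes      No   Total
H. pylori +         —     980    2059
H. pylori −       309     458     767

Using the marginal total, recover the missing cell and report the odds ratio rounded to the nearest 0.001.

1.632

The missing cell is in the exposed row: 2059 − 980 = 1079.
So a = 1079, b = 980, c = 309, d = 458.
OR = (a·d)/(b·c) = (1079 × 458) / (980 × 309) = 494182 / 302820 = 1.63193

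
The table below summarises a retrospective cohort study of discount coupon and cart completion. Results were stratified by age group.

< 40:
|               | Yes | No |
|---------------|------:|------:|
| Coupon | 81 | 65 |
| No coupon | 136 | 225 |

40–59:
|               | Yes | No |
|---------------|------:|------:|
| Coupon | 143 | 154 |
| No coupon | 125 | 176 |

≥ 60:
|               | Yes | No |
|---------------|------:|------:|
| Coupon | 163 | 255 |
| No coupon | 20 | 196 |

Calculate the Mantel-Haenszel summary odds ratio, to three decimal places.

2.227

OR_MH = Σ(aᵢdᵢ/nᵢ) / Σ(bᵢcᵢ/nᵢ), where nᵢ is the stratum total.
Stratum 1 (< 40): n = 507; a·d/n = 81·225/507 = 35.9467; b·c/n = 65·136/507 = 17.4359
Stratum 2 (40–59): n = 598; a·d/n = 143·176/598 = 42.0870; b·c/n = 154·125/598 = 32.1906
Stratum 3 (≥ 60): n = 634; a·d/n = 163·196/634 = 50.3912; b·c/n = 255·20/634 = 8.0442
OR_MH = (35.9467 + 42.0870 + 50.3912) / (17.4359 + 32.1906 + 8.0442) = 128.4249 / 57.6707 = 2.22687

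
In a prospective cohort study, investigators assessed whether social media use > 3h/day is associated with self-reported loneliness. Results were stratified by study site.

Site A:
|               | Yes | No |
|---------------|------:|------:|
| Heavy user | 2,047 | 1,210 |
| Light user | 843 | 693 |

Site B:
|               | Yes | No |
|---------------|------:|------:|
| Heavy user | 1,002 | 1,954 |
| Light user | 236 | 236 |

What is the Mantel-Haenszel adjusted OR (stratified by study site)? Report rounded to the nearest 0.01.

OR_MH = Σ(aᵢdᵢ/nᵢ) / Σ(bᵢcᵢ/nᵢ), where nᵢ is the stratum total.
Stratum 1 (Site A): n = 4793; a·d/n = 2047·693/4793 = 295.9672; b·c/n = 1210·843/4793 = 212.8166
Stratum 2 (Site B): n = 3428; a·d/n = 1002·236/3428 = 68.9825; b·c/n = 1954·236/3428 = 134.5228
OR_MH = (295.9672 + 68.9825) / (212.8166 + 134.5228) = 364.9497 / 347.3394 = 1.05070

1.05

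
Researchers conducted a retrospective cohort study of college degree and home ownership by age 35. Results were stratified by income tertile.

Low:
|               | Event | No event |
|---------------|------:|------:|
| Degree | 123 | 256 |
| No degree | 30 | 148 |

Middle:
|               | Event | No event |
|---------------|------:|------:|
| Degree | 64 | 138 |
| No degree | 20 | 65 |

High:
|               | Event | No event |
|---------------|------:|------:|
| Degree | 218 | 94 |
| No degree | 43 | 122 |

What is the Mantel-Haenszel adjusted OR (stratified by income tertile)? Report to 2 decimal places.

3.23

OR_MH = Σ(aᵢdᵢ/nᵢ) / Σ(bᵢcᵢ/nᵢ), where nᵢ is the stratum total.
Stratum 1 (Low): n = 557; a·d/n = 123·148/557 = 32.6822; b·c/n = 256·30/557 = 13.7882
Stratum 2 (Middle): n = 287; a·d/n = 64·65/287 = 14.4948; b·c/n = 138·20/287 = 9.6167
Stratum 3 (High): n = 477; a·d/n = 218·122/477 = 55.7568; b·c/n = 94·43/477 = 8.4738
OR_MH = (32.6822 + 14.4948 + 55.7568) / (13.7882 + 9.6167 + 8.4738) = 102.9338 / 31.8787 = 3.22892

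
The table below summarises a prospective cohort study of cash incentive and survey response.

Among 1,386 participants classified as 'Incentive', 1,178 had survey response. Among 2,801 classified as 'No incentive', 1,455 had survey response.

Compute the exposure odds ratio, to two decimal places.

5.24

From the description: a = 1178, b = 208, c = 1455, d = 1346.
OR = (a·d)/(b·c) = (1178 × 1346) / (208 × 1455) = 1585588 / 302640 = 5.23919
The odds of survey response are about 5.24 times as high in the incentive group.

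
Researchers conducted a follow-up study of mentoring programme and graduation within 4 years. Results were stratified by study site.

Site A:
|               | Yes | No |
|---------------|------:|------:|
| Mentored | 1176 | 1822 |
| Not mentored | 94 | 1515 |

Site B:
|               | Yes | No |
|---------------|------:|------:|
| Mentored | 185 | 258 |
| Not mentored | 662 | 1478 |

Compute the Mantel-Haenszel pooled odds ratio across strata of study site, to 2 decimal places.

4.77

OR_MH = Σ(aᵢdᵢ/nᵢ) / Σ(bᵢcᵢ/nᵢ), where nᵢ is the stratum total.
Stratum 1 (Site A): n = 4607; a·d/n = 1176·1515/4607 = 386.7245; b·c/n = 1822·94/4607 = 37.1756
Stratum 2 (Site B): n = 2583; a·d/n = 185·1478/2583 = 105.8575; b·c/n = 258·662/2583 = 66.1231
OR_MH = (386.7245 + 105.8575) / (37.1756 + 66.1231) = 492.5821 / 103.2987 = 4.76852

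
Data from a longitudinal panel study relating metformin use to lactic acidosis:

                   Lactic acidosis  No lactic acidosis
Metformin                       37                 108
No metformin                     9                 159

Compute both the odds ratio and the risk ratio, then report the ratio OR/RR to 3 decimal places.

Cells: a = 37, b = 108, c = 9, d = 159.
OR = (37·159)/(108·9) = 5883/972 = 6.05247
Risk in exposed = 37/145 = 0.25517; risk in unexposed = 9/168 = 0.05357; RR = 4.76322
OR/RR = 6.05247 / 4.76322 = 1.27067
The outcome is not rare, so the OR lies further from 1 than the RR.

1.271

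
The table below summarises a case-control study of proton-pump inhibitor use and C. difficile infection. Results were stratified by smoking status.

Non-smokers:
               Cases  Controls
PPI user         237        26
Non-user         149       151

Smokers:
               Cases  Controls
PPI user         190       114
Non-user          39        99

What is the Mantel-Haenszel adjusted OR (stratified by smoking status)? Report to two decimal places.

6.26

OR_MH = Σ(aᵢdᵢ/nᵢ) / Σ(bᵢcᵢ/nᵢ), where nᵢ is the stratum total.
Stratum 1 (Non-smokers): n = 563; a·d/n = 237·151/563 = 63.5648; b·c/n = 26·149/563 = 6.8810
Stratum 2 (Smokers): n = 442; a·d/n = 190·99/442 = 42.5566; b·c/n = 114·39/442 = 10.0588
OR_MH = (63.5648 + 42.5566) / (6.8810 + 10.0588) = 106.1214 / 16.9398 = 6.26461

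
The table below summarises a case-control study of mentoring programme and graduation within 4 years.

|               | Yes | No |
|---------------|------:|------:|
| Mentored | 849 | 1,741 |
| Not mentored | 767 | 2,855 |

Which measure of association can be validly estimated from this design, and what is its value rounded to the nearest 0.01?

1.82

Cells: a = 849, b = 1741, c = 767, d = 2855.
This is a case-control study: participants were sampled on outcome status, so risks in the source population cannot be estimated directly — relative risk is not valid here. The odds ratio is the appropriate measure.
OR = (a·d)/(b·c) = (849 × 2855) / (1741 × 767) = 2423895 / 1335347 = 1.81518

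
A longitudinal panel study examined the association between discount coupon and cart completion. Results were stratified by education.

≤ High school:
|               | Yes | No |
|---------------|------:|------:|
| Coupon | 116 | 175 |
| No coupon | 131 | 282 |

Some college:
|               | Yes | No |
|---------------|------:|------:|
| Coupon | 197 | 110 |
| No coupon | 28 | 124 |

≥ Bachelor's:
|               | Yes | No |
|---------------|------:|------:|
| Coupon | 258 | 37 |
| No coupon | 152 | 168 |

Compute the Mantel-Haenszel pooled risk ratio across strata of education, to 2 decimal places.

RR_MH = Σ(aᵢ·n₀ᵢ/nᵢ) / Σ(cᵢ·n₁ᵢ/nᵢ), with n₁ᵢ = aᵢ+bᵢ (exposed), n₀ᵢ = cᵢ+dᵢ (unexposed), nᵢ = n₁ᵢ+n₀ᵢ.
Stratum 1 (≤ High school): n₁ = 291, n₀ = 413, n = 704; a·n₀/n = 116·413/704 = 68.0511; c·n₁/n = 131·291/704 = 54.1491
Stratum 2 (Some college): n₁ = 307, n₀ = 152, n = 459; a·n₀/n = 197·152/459 = 65.2375; c·n₁/n = 28·307/459 = 18.7277
Stratum 3 (≥ Bachelor's): n₁ = 295, n₀ = 320, n = 615; a·n₀/n = 258·320/615 = 134.2439; c·n₁/n = 152·295/615 = 72.9106
RR_MH = (68.0511 + 65.2375 + 134.2439) / (54.1491 + 18.7277 + 72.9106) = 267.5325 / 145.7874 = 1.83509

1.84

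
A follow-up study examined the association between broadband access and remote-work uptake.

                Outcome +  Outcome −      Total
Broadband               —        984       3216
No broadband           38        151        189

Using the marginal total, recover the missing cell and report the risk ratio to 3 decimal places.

3.452

The missing cell is in the exposed row: 3216 − 984 = 2232.
So a = 2232, b = 984, c = 38, d = 151.
RR = [a/(a+b)] / [c/(c+d)] = (2232/3216) / (38/189) = 0.69403/0.20106 = 3.45189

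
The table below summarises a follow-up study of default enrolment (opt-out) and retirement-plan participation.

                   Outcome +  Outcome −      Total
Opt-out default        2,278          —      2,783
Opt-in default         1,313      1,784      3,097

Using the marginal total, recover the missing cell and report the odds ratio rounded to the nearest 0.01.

The missing cell is in the exposed row: 2783 − 2278 = 505.
So a = 2278, b = 505, c = 1313, d = 1784.
OR = (a·d)/(b·c) = (2278 × 1784) / (505 × 1313) = 4063952 / 663065 = 6.12904

6.13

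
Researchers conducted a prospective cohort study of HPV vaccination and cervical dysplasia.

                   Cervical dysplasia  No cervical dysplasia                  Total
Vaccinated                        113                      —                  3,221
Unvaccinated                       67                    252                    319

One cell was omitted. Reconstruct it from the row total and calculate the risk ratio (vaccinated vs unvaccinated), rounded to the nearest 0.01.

The missing cell is in the exposed row: 3221 − 113 = 3108.
So a = 113, b = 3108, c = 67, d = 252.
RR = [a/(a+b)] / [c/(c+d)] = (113/3221) / (67/319) = 0.03508/0.21003 = 0.16703

0.17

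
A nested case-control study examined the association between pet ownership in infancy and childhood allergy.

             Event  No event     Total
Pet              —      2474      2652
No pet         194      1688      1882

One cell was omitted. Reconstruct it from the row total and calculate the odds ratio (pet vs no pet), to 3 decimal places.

0.626

The missing cell is in the exposed row: 2652 − 2474 = 178.
So a = 178, b = 2474, c = 194, d = 1688.
OR = (a·d)/(b·c) = (178 × 1688) / (2474 × 194) = 300464 / 479956 = 0.62602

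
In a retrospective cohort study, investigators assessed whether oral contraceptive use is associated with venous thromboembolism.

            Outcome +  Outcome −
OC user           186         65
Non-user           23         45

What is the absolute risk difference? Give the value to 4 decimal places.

Cells: a = 186, b = 65, c = 23, d = 45.
Risk in exposed = 186/251 = 0.741036; risk in unexposed = 23/68 = 0.338235.
Risk difference = 0.741036 − 0.338235 = 0.402801

0.4028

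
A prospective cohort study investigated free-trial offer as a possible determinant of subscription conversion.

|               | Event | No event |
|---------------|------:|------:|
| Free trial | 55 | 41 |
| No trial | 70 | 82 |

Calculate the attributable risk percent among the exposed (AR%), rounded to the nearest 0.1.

19.6

Cells: a = 55, b = 41, c = 70, d = 82.
Risk in exposed = 55/96 = 0.57292; risk in unexposed = 70/152 = 0.46053.
RR = 0.57292/0.46053 = 1.24405
AR% = (RR − 1)/RR × 100 = (1.24405 − 1)/1.24405 × 100 = 19.6172%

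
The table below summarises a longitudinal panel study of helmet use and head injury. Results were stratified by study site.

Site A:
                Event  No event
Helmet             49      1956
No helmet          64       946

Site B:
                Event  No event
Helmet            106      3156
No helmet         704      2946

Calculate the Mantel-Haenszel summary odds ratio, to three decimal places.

OR_MH = Σ(aᵢdᵢ/nᵢ) / Σ(bᵢcᵢ/nᵢ), where nᵢ is the stratum total.
Stratum 1 (Site A): n = 3015; a·d/n = 49·946/3015 = 15.3745; b·c/n = 1956·64/3015 = 41.5204
Stratum 2 (Site B): n = 6912; a·d/n = 106·2946/6912 = 45.1788; b·c/n = 3156·704/6912 = 321.4444
OR_MH = (15.3745 + 45.1788) / (41.5204 + 321.4444) = 60.5533 / 362.9648 = 0.16683

0.167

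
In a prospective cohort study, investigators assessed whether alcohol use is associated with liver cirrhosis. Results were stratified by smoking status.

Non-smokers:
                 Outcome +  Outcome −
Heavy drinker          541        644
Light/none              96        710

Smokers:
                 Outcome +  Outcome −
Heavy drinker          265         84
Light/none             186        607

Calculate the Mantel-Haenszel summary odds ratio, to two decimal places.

OR_MH = Σ(aᵢdᵢ/nᵢ) / Σ(bᵢcᵢ/nᵢ), where nᵢ is the stratum total.
Stratum 1 (Non-smokers): n = 1991; a·d/n = 541·710/1991 = 192.9232; b·c/n = 644·96/1991 = 31.0517
Stratum 2 (Smokers): n = 1142; a·d/n = 265·607/1142 = 140.8538; b·c/n = 84·186/1142 = 13.6813
OR_MH = (192.9232 + 140.8538) / (31.0517 + 13.6813) = 333.7769 / 44.7330 = 7.46154

7.46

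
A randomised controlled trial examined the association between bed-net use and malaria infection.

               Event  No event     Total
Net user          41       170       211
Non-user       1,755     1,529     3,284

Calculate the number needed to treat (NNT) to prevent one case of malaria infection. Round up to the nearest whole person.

3

Risk in treated group = 41/211 = 0.19431; risk in control = 1755/3284 = 0.53441.
Absolute risk reduction = 0.53441 − 0.19431 = 0.34010
NNT = 1 / ARR = 1 / 0.34010 = 2.940 → round up → 3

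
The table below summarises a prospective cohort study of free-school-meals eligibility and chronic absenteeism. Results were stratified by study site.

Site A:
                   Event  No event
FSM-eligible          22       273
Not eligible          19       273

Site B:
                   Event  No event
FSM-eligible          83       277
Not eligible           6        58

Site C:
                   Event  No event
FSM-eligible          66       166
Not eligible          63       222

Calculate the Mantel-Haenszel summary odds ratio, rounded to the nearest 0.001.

1.514

OR_MH = Σ(aᵢdᵢ/nᵢ) / Σ(bᵢcᵢ/nᵢ), where nᵢ is the stratum total.
Stratum 1 (Site A): n = 587; a·d/n = 22·273/587 = 10.2317; b·c/n = 273·19/587 = 8.8365
Stratum 2 (Site B): n = 424; a·d/n = 83·58/424 = 11.3538; b·c/n = 277·6/424 = 3.9198
Stratum 3 (Site C): n = 517; a·d/n = 66·222/517 = 28.3404; b·c/n = 166·63/517 = 20.2282
OR_MH = (10.2317 + 11.3538 + 28.3404) / (8.8365 + 3.9198 + 20.2282) = 49.9259 / 32.9845 = 1.51362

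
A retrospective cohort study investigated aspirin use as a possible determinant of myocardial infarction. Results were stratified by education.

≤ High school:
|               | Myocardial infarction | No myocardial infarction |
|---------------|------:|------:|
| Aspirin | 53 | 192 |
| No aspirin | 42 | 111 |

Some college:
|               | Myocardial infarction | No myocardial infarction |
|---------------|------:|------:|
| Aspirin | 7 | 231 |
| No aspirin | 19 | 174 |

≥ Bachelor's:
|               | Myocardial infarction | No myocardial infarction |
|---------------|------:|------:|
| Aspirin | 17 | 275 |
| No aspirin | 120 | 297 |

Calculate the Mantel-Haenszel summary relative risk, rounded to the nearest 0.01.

0.39

RR_MH = Σ(aᵢ·n₀ᵢ/nᵢ) / Σ(cᵢ·n₁ᵢ/nᵢ), with n₁ᵢ = aᵢ+bᵢ (exposed), n₀ᵢ = cᵢ+dᵢ (unexposed), nᵢ = n₁ᵢ+n₀ᵢ.
Stratum 1 (≤ High school): n₁ = 245, n₀ = 153, n = 398; a·n₀/n = 53·153/398 = 20.3744; c·n₁/n = 42·245/398 = 25.8543
Stratum 2 (Some college): n₁ = 238, n₀ = 193, n = 431; a·n₀/n = 7·193/431 = 3.1346; c·n₁/n = 19·238/431 = 10.4919
Stratum 3 (≥ Bachelor's): n₁ = 292, n₀ = 417, n = 709; a·n₀/n = 17·417/709 = 9.9986; c·n₁/n = 120·292/709 = 49.4217
RR_MH = (20.3744 + 3.1346 + 9.9986) / (25.8543 + 10.4919 + 49.4217) = 33.5075 / 85.7679 = 0.39068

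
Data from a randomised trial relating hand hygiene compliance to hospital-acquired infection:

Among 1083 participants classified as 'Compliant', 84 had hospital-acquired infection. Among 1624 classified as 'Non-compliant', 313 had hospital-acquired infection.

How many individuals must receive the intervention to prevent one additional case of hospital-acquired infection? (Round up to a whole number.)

9

Risk in treated group = 84/1083 = 0.07756; risk in control = 313/1624 = 0.19273.
Absolute risk reduction = 0.19273 − 0.07756 = 0.11517
NNT = 1 / ARR = 1 / 0.11517 = 8.683 → round up → 9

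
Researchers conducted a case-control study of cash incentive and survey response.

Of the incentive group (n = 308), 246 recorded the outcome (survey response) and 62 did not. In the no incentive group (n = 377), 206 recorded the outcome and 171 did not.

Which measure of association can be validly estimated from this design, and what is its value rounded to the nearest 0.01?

From the description: a = 246, b = 62, c = 206, d = 171.
This is a case-control study: participants were sampled on outcome status, so risks in the source population cannot be estimated directly — relative risk is not valid here. The odds ratio is the appropriate measure.
OR = (a·d)/(b·c) = (246 × 171) / (62 × 206) = 42066 / 12772 = 3.29361

3.29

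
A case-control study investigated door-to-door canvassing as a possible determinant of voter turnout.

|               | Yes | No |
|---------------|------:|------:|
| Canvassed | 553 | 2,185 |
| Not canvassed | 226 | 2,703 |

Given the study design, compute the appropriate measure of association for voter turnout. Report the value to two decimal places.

3.03

Cells: a = 553, b = 2185, c = 226, d = 2703.
This is a case-control study: participants were sampled on outcome status, so risks in the source population cannot be estimated directly — relative risk is not valid here. The odds ratio is the appropriate measure.
OR = (a·d)/(b·c) = (553 × 2703) / (2185 × 226) = 1494759 / 493810 = 3.02699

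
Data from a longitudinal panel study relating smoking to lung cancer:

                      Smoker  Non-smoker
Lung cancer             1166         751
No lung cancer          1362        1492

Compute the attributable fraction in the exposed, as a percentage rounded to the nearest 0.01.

Reading the table with exposure as columns: a = 1166 (Smoker, case), b = 1362 (Smoker, non-case), c = 751 (Non-smoker, case), d = 1492.
Risk in exposed = 1166/2528 = 0.46123; risk in unexposed = 751/2243 = 0.33482.
RR = 0.46123/0.33482 = 1.37756
AR% = (RR − 1)/RR × 100 = (1.37756 − 1)/1.37756 × 100 = 27.4079%

27.41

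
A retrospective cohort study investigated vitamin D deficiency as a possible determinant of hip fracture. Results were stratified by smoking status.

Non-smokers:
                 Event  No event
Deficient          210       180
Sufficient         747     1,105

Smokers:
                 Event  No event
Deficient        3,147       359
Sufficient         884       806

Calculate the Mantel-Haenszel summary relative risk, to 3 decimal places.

RR_MH = Σ(aᵢ·n₀ᵢ/nᵢ) / Σ(cᵢ·n₁ᵢ/nᵢ), with n₁ᵢ = aᵢ+bᵢ (exposed), n₀ᵢ = cᵢ+dᵢ (unexposed), nᵢ = n₁ᵢ+n₀ᵢ.
Stratum 1 (Non-smokers): n₁ = 390, n₀ = 1852, n = 2242; a·n₀/n = 210·1852/2242 = 173.4701; c·n₁/n = 747·390/2242 = 129.9420
Stratum 2 (Smokers): n₁ = 3506, n₀ = 1690, n = 5196; a·n₀/n = 3147·1690/5196 = 1023.5624; c·n₁/n = 884·3506/5196 = 596.4788
RR_MH = (173.4701 + 1023.5624) / (129.9420 + 596.4788) = 1197.0325 / 726.4208 = 1.64785

1.648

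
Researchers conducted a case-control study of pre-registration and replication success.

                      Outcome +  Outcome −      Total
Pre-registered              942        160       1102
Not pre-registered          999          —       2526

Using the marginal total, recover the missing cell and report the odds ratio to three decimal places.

8.999

The missing cell is in the unexposed row: 2526 − 999 = 1527.
So a = 942, b = 160, c = 999, d = 1527.
OR = (a·d)/(b·c) = (942 × 1527) / (160 × 999) = 1438434 / 159840 = 8.99921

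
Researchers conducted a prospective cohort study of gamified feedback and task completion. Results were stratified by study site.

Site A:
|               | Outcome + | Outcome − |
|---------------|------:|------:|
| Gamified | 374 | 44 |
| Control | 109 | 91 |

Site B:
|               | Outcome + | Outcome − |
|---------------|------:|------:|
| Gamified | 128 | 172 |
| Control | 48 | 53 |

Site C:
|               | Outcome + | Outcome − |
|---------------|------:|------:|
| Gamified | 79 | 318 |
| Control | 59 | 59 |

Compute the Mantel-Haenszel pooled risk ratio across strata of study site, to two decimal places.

1.10

RR_MH = Σ(aᵢ·n₀ᵢ/nᵢ) / Σ(cᵢ·n₁ᵢ/nᵢ), with n₁ᵢ = aᵢ+bᵢ (exposed), n₀ᵢ = cᵢ+dᵢ (unexposed), nᵢ = n₁ᵢ+n₀ᵢ.
Stratum 1 (Site A): n₁ = 418, n₀ = 200, n = 618; a·n₀/n = 374·200/618 = 121.0356; c·n₁/n = 109·418/618 = 73.7249
Stratum 2 (Site B): n₁ = 300, n₀ = 101, n = 401; a·n₀/n = 128·101/401 = 32.2394; c·n₁/n = 48·300/401 = 35.9102
Stratum 3 (Site C): n₁ = 397, n₀ = 118, n = 515; a·n₀/n = 79·118/515 = 18.1010; c·n₁/n = 59·397/515 = 45.4816
RR_MH = (121.0356 + 32.2394 + 18.1010) / (73.7249 + 35.9102 + 45.4816) = 171.3760 / 155.1167 = 1.10482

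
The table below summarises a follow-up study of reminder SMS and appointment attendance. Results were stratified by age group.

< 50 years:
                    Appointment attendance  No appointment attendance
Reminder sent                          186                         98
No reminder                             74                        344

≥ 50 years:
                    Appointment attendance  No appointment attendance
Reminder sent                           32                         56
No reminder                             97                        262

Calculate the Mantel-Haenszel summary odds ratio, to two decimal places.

OR_MH = Σ(aᵢdᵢ/nᵢ) / Σ(bᵢcᵢ/nᵢ), where nᵢ is the stratum total.
Stratum 1 (< 50 years): n = 702; a·d/n = 186·344/702 = 91.1453; b·c/n = 98·74/702 = 10.3305
Stratum 2 (≥ 50 years): n = 447; a·d/n = 32·262/447 = 18.7562; b·c/n = 56·97/447 = 12.1521
OR_MH = (91.1453 + 18.7562) / (10.3305 + 12.1521) = 109.9015 / 22.4826 = 4.88829

4.89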